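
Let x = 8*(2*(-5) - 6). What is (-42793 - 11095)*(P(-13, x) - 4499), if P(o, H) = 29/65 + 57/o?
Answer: 15772532608/65 ≈ 2.4265e+8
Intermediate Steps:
x = -128 (x = 8*(-10 - 6) = 8*(-16) = -128)
P(o, H) = 29/65 + 57/o (P(o, H) = 29*(1/65) + 57/o = 29/65 + 57/o)
(-42793 - 11095)*(P(-13, x) - 4499) = (-42793 - 11095)*((29/65 + 57/(-13)) - 4499) = -53888*((29/65 + 57*(-1/13)) - 4499) = -53888*((29/65 - 57/13) - 4499) = -53888*(-256/65 - 4499) = -53888*(-292691/65) = 15772532608/65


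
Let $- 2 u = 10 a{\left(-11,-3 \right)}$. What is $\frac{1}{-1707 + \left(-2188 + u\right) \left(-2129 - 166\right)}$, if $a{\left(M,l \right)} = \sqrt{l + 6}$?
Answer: $\frac{1673251}{8399175051378} - \frac{1275 \sqrt{3}}{2799725017126} \approx 1.9843 \cdot 10^{-7}$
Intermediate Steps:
$a{\left(M,l \right)} = \sqrt{6 + l}$
$u = - 5 \sqrt{3}$ ($u = - \frac{10 \sqrt{6 - 3}}{2} = - \frac{10 \sqrt{3}}{2} = - 5 \sqrt{3} \approx -8.6602$)
$\frac{1}{-1707 + \left(-2188 + u\right) \left(-2129 - 166\right)} = \frac{1}{-1707 + \left(-2188 - 5 \sqrt{3}\right) \left(-2129 - 166\right)} = \frac{1}{-1707 + \left(-2188 - 5 \sqrt{3}\right) \left(-2295\right)} = \frac{1}{-1707 + \left(5021460 + 11475 \sqrt{3}\right)} = \frac{1}{5019753 + 11475 \sqrt{3}}$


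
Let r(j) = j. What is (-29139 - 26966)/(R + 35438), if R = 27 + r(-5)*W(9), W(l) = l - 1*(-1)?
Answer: -11221/7083 ≈ -1.5842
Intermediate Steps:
W(l) = 1 + l (W(l) = l + 1 = 1 + l)
R = -23 (R = 27 - 5*(1 + 9) = 27 - 5*10 = 27 - 50 = -23)
(-29139 - 26966)/(R + 35438) = (-29139 - 26966)/(-23 + 35438) = -56105/35415 = -56105*1/35415 = -11221/7083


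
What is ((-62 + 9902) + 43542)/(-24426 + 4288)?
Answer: -26691/10069 ≈ -2.6508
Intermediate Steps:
((-62 + 9902) + 43542)/(-24426 + 4288) = (9840 + 43542)/(-20138) = 53382*(-1/20138) = -26691/10069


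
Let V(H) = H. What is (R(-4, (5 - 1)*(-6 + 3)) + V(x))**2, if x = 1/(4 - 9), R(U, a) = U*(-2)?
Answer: 1521/25 ≈ 60.840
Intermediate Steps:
R(U, a) = -2*U
x = -1/5 (x = 1/(-5) = -1/5 ≈ -0.20000)
(R(-4, (5 - 1)*(-6 + 3)) + V(x))**2 = (-2*(-4) - 1/5)**2 = (8 - 1/5)**2 = (39/5)**2 = 1521/25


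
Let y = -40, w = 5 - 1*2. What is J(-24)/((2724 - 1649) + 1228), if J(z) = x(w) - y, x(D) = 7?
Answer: 1/49 ≈ 0.020408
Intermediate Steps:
w = 3 (w = 5 - 2 = 3)
J(z) = 47 (J(z) = 7 - 1*(-40) = 7 + 40 = 47)
J(-24)/((2724 - 1649) + 1228) = 47/((2724 - 1649) + 1228) = 47/(1075 + 1228) = 47/2303 = 47*(1/2303) = 1/49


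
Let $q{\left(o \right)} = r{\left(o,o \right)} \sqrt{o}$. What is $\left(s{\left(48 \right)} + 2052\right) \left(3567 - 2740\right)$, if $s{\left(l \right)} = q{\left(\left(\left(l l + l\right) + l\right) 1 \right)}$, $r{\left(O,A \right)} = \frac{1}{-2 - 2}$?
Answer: $1697004 - 4135 \sqrt{6} \approx 1.6869 \cdot 10^{6}$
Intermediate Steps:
$r{\left(O,A \right)} = - \frac{1}{4}$ ($r{\left(O,A \right)} = \frac{1}{-4} = - \frac{1}{4}$)
$q{\left(o \right)} = - \frac{\sqrt{o}}{4}$
$s{\left(l \right)} = - \frac{\sqrt{l^{2} + 2 l}}{4}$ ($s{\left(l \right)} = - \frac{\sqrt{\left(\left(l l + l\right) + l\right) 1}}{4} = - \frac{\sqrt{\left(\left(l^{2} + l\right) + l\right) 1}}{4} = - \frac{\sqrt{\left(\left(l + l^{2}\right) + l\right) 1}}{4} = - \frac{\sqrt{\left(l^{2} + 2 l\right) 1}}{4} = - \frac{\sqrt{l^{2} + 2 l}}{4}$)
$\left(s{\left(48 \right)} + 2052\right) \left(3567 - 2740\right) = \left(- \frac{\sqrt{48 \left(2 + 48\right)}}{4} + 2052\right) \left(3567 - 2740\right) = \left(- \frac{\sqrt{48 \cdot 50}}{4} + 2052\right) 827 = \left(- \frac{\sqrt{2400}}{4} + 2052\right) 827 = \left(- \frac{20 \sqrt{6}}{4} + 2052\right) 827 = \left(- 5 \sqrt{6} + 2052\right) 827 = \left(2052 - 5 \sqrt{6}\right) 827 = 1697004 - 4135 \sqrt{6}$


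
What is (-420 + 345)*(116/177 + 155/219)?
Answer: -440325/4307 ≈ -102.23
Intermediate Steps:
(-420 + 345)*(116/177 + 155/219) = -75*(116*(1/177) + 155*(1/219)) = -75*(116/177 + 155/219) = -75*5871/4307 = -440325/4307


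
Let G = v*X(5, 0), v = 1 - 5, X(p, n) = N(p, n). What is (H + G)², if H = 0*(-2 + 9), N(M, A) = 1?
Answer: 16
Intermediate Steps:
X(p, n) = 1
v = -4
G = -4 (G = -4*1 = -4)
H = 0 (H = 0*7 = 0)
(H + G)² = (0 - 4)² = (-4)² = 16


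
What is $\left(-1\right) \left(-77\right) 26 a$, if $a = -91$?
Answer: $-182182$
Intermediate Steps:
$\left(-1\right) \left(-77\right) 26 a = \left(-1\right) \left(-77\right) 26 \left(-91\right) = 77 \cdot 26 \left(-91\right) = 2002 \left(-91\right) = -182182$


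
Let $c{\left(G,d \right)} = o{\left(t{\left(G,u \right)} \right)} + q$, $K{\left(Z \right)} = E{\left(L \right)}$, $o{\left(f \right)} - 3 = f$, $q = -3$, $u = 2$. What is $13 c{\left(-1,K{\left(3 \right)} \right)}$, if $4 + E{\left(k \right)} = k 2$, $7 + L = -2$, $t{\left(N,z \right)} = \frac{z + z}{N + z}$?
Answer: $52$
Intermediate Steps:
$t{\left(N,z \right)} = \frac{2 z}{N + z}$
$L = -9$ ($L = -7 - 2 = -9$)
$E{\left(k \right)} = -4 + 2 k$ ($E{\left(k \right)} = -4 + k 2 = -4 + 2 k$)
$o{\left(f \right)} = 3 + f$
$K{\left(Z \right)} = -22$ ($K{\left(Z \right)} = -4 + 2 \left(-9\right) = -4 - 18 = -22$)
$c{\left(G,d \right)} = \frac{4}{2 + G}$ ($c{\left(G,d \right)} = \left(3 + 2 \cdot 2 \frac{1}{G + 2}\right) - 3 = \left(3 + 2 \cdot 2 \frac{1}{2 + G}\right) - 3 = \left(3 + \frac{4}{2 + G}\right) - 3 = \frac{4}{2 + G}$)
$13 c{\left(-1,K{\left(3 \right)} \right)} = 13 \frac{4}{2 - 1} = 13 \cdot \frac{4}{1} = 13 \cdot 4 \cdot 1 = 13 \cdot 4 = 52$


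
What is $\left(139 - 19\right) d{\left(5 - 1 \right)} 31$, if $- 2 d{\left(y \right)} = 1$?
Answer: $-1860$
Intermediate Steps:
$d{\left(y \right)} = - \frac{1}{2}$ ($d{\left(y \right)} = \left(- \frac{1}{2}\right) 1 = - \frac{1}{2}$)
$\left(139 - 19\right) d{\left(5 - 1 \right)} 31 = \left(139 - 19\right) \left(\left(- \frac{1}{2}\right) 31\right) = 120 \left(- \frac{31}{2}\right) = -1860$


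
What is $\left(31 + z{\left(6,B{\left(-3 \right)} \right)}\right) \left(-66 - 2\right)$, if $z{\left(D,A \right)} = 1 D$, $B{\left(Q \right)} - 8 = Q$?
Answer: $-2516$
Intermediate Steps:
$B{\left(Q \right)} = 8 + Q$
$z{\left(D,A \right)} = D$
$\left(31 + z{\left(6,B{\left(-3 \right)} \right)}\right) \left(-66 - 2\right) = \left(31 + 6\right) \left(-66 - 2\right) = 37 \left(-66 - 2\right) = 37 \left(-68\right) = -2516$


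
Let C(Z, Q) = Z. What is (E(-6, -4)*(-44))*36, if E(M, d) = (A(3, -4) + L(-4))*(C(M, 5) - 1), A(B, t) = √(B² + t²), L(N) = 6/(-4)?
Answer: 38808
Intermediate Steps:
L(N) = -3/2 (L(N) = 6*(-¼) = -3/2)
E(M, d) = -7/2 + 7*M/2 (E(M, d) = (√(3² + (-4)²) - 3/2)*(M - 1) = (√(9 + 16) - 3/2)*(-1 + M) = (√25 - 3/2)*(-1 + M) = (5 - 3/2)*(-1 + M) = 7*(-1 + M)/2 = -7/2 + 7*M/2)
(E(-6, -4)*(-44))*36 = ((-7/2 + (7/2)*(-6))*(-44))*36 = ((-7/2 - 21)*(-44))*36 = -49/2*(-44)*36 = 1078*36 = 38808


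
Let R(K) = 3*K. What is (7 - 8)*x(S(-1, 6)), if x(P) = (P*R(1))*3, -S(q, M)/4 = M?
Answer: 216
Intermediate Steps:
S(q, M) = -4*M
x(P) = 9*P (x(P) = (P*(3*1))*3 = (P*3)*3 = (3*P)*3 = 9*P)
(7 - 8)*x(S(-1, 6)) = (7 - 8)*(9*(-4*6)) = -9*(-24) = -1*(-216) = 216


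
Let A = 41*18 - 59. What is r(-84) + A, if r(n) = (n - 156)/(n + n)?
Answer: 4763/7 ≈ 680.43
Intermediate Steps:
r(n) = (-156 + n)/(2*n) (r(n) = (-156 + n)/((2*n)) = (-156 + n)*(1/(2*n)) = (-156 + n)/(2*n))
A = 679 (A = 738 - 59 = 679)
r(-84) + A = (½)*(-156 - 84)/(-84) + 679 = (½)*(-1/84)*(-240) + 679 = 10/7 + 679 = 4763/7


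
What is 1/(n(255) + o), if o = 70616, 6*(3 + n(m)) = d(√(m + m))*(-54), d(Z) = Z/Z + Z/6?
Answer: 141208/9969847337 + 3*√510/9969847337 ≈ 1.4170e-5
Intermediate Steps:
d(Z) = 1 + Z/6 (d(Z) = 1 + Z*(⅙) = 1 + Z/6)
n(m) = -12 - 3*√2*√m/2 (n(m) = -3 + ((1 + √(m + m)/6)*(-54))/6 = -3 + ((1 + √(2*m)/6)*(-54))/6 = -3 + ((1 + (√2*√m)/6)*(-54))/6 = -3 + ((1 + √2*√m/6)*(-54))/6 = -3 + (-54 - 9*√2*√m)/6 = -3 + (-9 - 3*√2*√m/2) = -12 - 3*√2*√m/2)
1/(n(255) + o) = 1/((-12 - 3*√2*√255/2) + 70616) = 1/((-12 - 3*√510/2) + 70616) = 1/(70604 - 3*√510/2)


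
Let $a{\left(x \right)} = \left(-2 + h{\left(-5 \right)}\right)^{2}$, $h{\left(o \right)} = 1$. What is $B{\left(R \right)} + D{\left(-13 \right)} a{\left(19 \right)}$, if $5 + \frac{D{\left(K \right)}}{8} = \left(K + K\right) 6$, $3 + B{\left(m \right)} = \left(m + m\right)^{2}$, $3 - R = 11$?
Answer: $-1035$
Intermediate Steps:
$R = -8$ ($R = 3 - 11 = -8$)
$B{\left(m \right)} = -3 + 4 m^{2}$ ($B{\left(m \right)} = -3 + \left(m + m\right)^{2} = -3 + \left(2 m\right)^{2} = -3 + 4 m^{2}$)
$D{\left(K \right)} = -40 + 96 K$ ($D{\left(K \right)} = -40 + 8 \left(K + K\right) 6 = -40 + 8 \cdot 2 K 6 = -40 + 8 \cdot 12 K = -40 + 96 K$)
$a{\left(x \right)} = 1$ ($a{\left(x \right)} = \left(-2 + 1\right)^{2} = \left(-1\right)^{2} = 1$)
$B{\left(R \right)} + D{\left(-13 \right)} a{\left(19 \right)} = \left(-3 + 4 \left(-8\right)^{2}\right) + \left(-40 + 96 \left(-13\right)\right) 1 = \left(-3 + 4 \cdot 64\right) + \left(-40 - 1248\right) 1 = \left(-3 + 256\right) - 1288 = 253 - 1288 = -1035$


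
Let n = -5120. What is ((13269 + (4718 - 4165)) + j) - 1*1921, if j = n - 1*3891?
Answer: 2890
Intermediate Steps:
j = -9011 (j = -5120 - 1*3891 = -5120 - 3891 = -9011)
((13269 + (4718 - 4165)) + j) - 1*1921 = ((13269 + (4718 - 4165)) - 9011) - 1*1921 = ((13269 + 553) - 9011) - 1921 = (13822 - 9011) - 1921 = 4811 - 1921 = 2890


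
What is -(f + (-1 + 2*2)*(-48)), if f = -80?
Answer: 224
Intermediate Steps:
-(f + (-1 + 2*2)*(-48)) = -(-80 + (-1 + 2*2)*(-48)) = -(-80 + (-1 + 4)*(-48)) = -(-80 + 3*(-48)) = -(-80 - 144) = -1*(-224) = 224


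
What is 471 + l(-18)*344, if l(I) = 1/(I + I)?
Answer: 4153/9 ≈ 461.44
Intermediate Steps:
l(I) = 1/(2*I)
471 + l(-18)*344 = 471 + ((1/2)/(-18))*344 = 471 + ((1/2)*(-1/18))*344 = 471 - 1/36*344 = 471 - 86/9 = 4153/9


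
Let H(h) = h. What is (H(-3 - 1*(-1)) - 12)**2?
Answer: 196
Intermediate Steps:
(H(-3 - 1*(-1)) - 12)**2 = ((-3 - 1*(-1)) - 12)**2 = ((-3 + 1) - 12)**2 = (-2 - 12)**2 = (-14)**2 = 196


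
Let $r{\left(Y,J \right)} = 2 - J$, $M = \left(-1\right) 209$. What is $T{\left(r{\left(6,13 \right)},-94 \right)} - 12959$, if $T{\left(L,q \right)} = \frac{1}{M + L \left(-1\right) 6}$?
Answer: $- \frac{1853138}{143} \approx -12959.0$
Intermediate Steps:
$M = -209$
$T{\left(L,q \right)} = \frac{1}{-209 - 6 L}$ ($T{\left(L,q \right)} = \frac{1}{-209 + L \left(-1\right) 6} = \frac{1}{-209 + - L 6} = \frac{1}{-209 - 6 L}$)
$T{\left(r{\left(6,13 \right)},-94 \right)} - 12959 = - \frac{1}{209 + 6 \left(2 - 13\right)} - 12959 = - \frac{1}{209 + 6 \left(-11\right)} - 12959 = - \frac{1}{209 - 66} - 12959 = - \frac{1}{143} - 12959 = - \frac{1853138}{143}$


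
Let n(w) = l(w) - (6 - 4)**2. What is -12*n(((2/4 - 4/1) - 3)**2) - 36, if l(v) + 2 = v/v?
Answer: 24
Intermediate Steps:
l(v) = -1 (l(v) = -2 + v/v = -2 + 1 = -1)
n(w) = -5 (n(w) = -1 - (6 - 4)**2 = -1 - 1*2**2 = -1 - 1*4 = -1 - 4 = -5)
-12*n(((2/4 - 4/1) - 3)**2) - 36 = -12*(-5) - 36 = 60 - 36 = 24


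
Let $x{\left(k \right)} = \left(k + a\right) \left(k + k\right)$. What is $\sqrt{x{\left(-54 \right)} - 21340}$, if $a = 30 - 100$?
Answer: $2 i \sqrt{1987} \approx 89.152 i$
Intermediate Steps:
$a = -70$ ($a = 30 - 100 = -70$)
$x{\left(k \right)} = 2 k \left(-70 + k\right)$ ($x{\left(k \right)} = \left(k - 70\right) \left(k + k\right) = \left(-70 + k\right) 2 k = 2 k \left(-70 + k\right)$)
$\sqrt{x{\left(-54 \right)} - 21340} = \sqrt{2 \left(-54\right) \left(-70 - 54\right) - 21340} = \sqrt{2 \left(-54\right) \left(-124\right) - 21340} = \sqrt{13392 - 21340} = \sqrt{-7948} = 2 i \sqrt{1987}$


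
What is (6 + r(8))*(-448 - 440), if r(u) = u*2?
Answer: -19536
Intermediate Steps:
r(u) = 2*u
(6 + r(8))*(-448 - 440) = (6 + 2*8)*(-448 - 440) = (6 + 16)*(-888) = 22*(-888) = -19536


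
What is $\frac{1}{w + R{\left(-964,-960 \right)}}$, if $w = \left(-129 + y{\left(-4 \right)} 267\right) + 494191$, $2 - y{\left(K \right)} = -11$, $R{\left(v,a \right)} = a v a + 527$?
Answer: $- \frac{1}{887924340} \approx -1.1262 \cdot 10^{-9}$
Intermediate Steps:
$R{\left(v,a \right)} = 527 + v a^{2}$ ($R{\left(v,a \right)} = v a^{2} + 527 = 527 + v a^{2}$)
$y{\left(K \right)} = 13$ ($y{\left(K \right)} = 2 - -11 = 2 + 11 = 13$)
$w = 497533$ ($w = \left(-129 + 13 \cdot 267\right) + 494191 = \left(-129 + 3471\right) + 494191 = 3342 + 494191 = 497533$)
$\frac{1}{w + R{\left(-964,-960 \right)}} = \frac{1}{497533 + \left(527 - 964 \left(-960\right)^{2}\right)} = \frac{1}{497533 + \left(527 - 888422400\right)} = \frac{1}{497533 - 888421873} = \frac{1}{-887924340} = - \frac{1}{887924340}$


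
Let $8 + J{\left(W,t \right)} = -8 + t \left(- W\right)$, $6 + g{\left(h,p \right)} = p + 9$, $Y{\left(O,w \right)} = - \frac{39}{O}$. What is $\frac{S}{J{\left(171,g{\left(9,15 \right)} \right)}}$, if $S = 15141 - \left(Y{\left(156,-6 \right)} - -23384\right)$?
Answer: $\frac{32971}{12376} \approx 2.6641$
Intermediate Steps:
$g{\left(h,p \right)} = 3 + p$ ($g{\left(h,p \right)} = -6 + \left(p + 9\right) = -6 + \left(9 + p\right) = 3 + p$)
$S = - \frac{32971}{4}$ ($S = 15141 - \left(- \frac{39}{156} - -23384\right) = 15141 - \left(\left(-39\right) \frac{1}{156} + 23384\right) = 15141 - \left(- \frac{1}{4} + 23384\right) = 15141 - \frac{93535}{4} = - \frac{32971}{4} \approx -8242.8$)
$J{\left(W,t \right)} = -16 - W t$ ($J{\left(W,t \right)} = -8 + \left(-8 + t \left(- W\right)\right) = -8 - \left(8 + W t\right) = -16 - W t$)
$\frac{S}{J{\left(171,g{\left(9,15 \right)} \right)}} = - \frac{32971}{4 \left(-16 - 171 \left(3 + 15\right)\right)} = - \frac{32971}{4 \left(-16 - 171 \cdot 18\right)} = - \frac{32971}{4 \left(-16 - 3078\right)} = - \frac{32971}{4 \left(-3094\right)} = \left(- \frac{32971}{4}\right) \left(- \frac{1}{3094}\right) = \frac{32971}{12376}$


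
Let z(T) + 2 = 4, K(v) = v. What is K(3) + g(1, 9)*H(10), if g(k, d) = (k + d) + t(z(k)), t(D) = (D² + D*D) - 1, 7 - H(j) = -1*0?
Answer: 122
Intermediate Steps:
H(j) = 7 (H(j) = 7 - (-1)*0 = 7 - 1*0 = 7 + 0 = 7)
z(T) = 2 (z(T) = -2 + 4 = 2)
t(D) = -1 + 2*D² (t(D) = (D² + D²) - 1 = 2*D² - 1 = -1 + 2*D²)
g(k, d) = 7 + d + k (g(k, d) = (k + d) + (-1 + 2*2²) = (d + k) + (-1 + 2*4) = (d + k) + (-1 + 8) = (d + k) + 7 = 7 + d + k)
K(3) + g(1, 9)*H(10) = 3 + (7 + 9 + 1)*7 = 3 + 17*7 = 3 + 119 = 122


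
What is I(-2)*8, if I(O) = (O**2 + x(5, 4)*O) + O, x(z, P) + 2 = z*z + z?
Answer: -432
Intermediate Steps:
x(z, P) = -2 + z + z**2 (x(z, P) = -2 + (z*z + z) = -2 + (z**2 + z) = -2 + (z + z**2) = -2 + z + z**2)
I(O) = O**2 + 29*O (I(O) = (O**2 + (-2 + 5 + 5**2)*O) + O = (O**2 + (-2 + 5 + 25)*O) + O = (O**2 + 28*O) + O = O**2 + 29*O)
I(-2)*8 = -2*(29 - 2)*8 = -2*27*8 = -54*8 = -432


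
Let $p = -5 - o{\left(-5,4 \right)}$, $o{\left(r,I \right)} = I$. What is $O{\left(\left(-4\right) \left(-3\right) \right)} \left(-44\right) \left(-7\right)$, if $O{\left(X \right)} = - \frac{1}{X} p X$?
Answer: $2772$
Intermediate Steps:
$p = -9$ ($p = -5 - 4 = -9$)
$O{\left(X \right)} = 9$ ($O{\left(X \right)} = - \frac{1}{X} \left(-9\right) X = \frac{9}{X} X = 9$)
$O{\left(\left(-4\right) \left(-3\right) \right)} \left(-44\right) \left(-7\right) = 9 \left(-44\right) \left(-7\right) = \left(-396\right) \left(-7\right) = 2772$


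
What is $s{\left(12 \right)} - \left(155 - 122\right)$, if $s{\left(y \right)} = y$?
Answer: $-21$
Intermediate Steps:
$s{\left(12 \right)} - \left(155 - 122\right) = 12 - \left(155 - 122\right) = 12 - 33 = -21$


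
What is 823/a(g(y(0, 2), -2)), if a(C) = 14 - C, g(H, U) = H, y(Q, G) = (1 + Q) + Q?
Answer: 823/13 ≈ 63.308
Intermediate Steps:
y(Q, G) = 1 + 2*Q
823/a(g(y(0, 2), -2)) = 823/(14 - (1 + 2*0)) = 823/(14 - (1 + 0)) = 823/(14 - 1*1) = 823/(14 - 1) = 823/13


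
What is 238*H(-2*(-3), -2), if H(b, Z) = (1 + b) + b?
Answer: 3094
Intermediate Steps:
H(b, Z) = 1 + 2*b
238*H(-2*(-3), -2) = 238*(1 + 2*(-2*(-3))) = 238*(1 + 2*6) = 238*(1 + 12) = 238*13 = 3094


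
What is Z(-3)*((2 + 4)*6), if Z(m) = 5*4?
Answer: 720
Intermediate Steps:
Z(m) = 20
Z(-3)*((2 + 4)*6) = 20*((2 + 4)*6) = 20*(6*6) = 20*36 = 720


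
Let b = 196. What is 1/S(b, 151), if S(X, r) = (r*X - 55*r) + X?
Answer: 1/21487 ≈ 4.6540e-5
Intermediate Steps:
S(X, r) = X - 55*r + X*r (S(X, r) = (X*r - 55*r) + X = (-55*r + X*r) + X = X - 55*r + X*r)
1/S(b, 151) = 1/(196 - 55*151 + 196*151) = 1/(196 - 8305 + 29596) = 1/21487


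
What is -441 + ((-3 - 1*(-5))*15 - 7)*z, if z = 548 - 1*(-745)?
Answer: 29298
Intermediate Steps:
z = 1293 (z = 548 + 745 = 1293)
-441 + ((-3 - 1*(-5))*15 - 7)*z = -441 + ((-3 - 1*(-5))*15 - 7)*1293 = -441 + ((-3 + 5)*15 - 7)*1293 = -441 + (2*15 - 7)*1293 = -441 + (30 - 7)*1293 = -441 + 23*1293 = -441 + 29739 = 29298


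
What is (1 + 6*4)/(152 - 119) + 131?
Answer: 4348/33 ≈ 131.76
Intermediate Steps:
(1 + 6*4)/(152 - 119) + 131 = (1 + 24)/33 + 131 = 25*(1/33) + 131 = 25/33 + 131 = 4348/33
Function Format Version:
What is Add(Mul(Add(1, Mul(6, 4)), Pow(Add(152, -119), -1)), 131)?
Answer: Rational(4348, 33) ≈ 131.76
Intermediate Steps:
Add(Mul(Add(1, Mul(6, 4)), Pow(Add(152, -119), -1)), 131) = Add(Mul(Add(1, 24), Pow(33, -1)), 131) = Add(Mul(25, Rational(1, 33)), 131) = Add(Rational(25, 33), 131) = Rational(4348, 33)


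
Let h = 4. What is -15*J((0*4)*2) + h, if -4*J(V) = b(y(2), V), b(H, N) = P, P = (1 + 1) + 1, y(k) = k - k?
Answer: 61/4 ≈ 15.250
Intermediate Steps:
y(k) = 0
P = 3 (P = 2 + 1 = 3)
b(H, N) = 3
J(V) = -¾ (J(V) = -¼*3 = -¾)
-15*J((0*4)*2) + h = -15*(-¾) + 4 = 45/4 + 4 = 61/4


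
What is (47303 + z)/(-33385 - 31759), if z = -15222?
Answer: -32081/65144 ≈ -0.49246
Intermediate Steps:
(47303 + z)/(-33385 - 31759) = (47303 - 15222)/(-33385 - 31759) = 32081/(-65144) = 32081*(-1/65144) = -32081/65144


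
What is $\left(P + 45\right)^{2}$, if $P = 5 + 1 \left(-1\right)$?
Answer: $2401$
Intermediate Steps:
$P = 4$ ($P = 5 - 1 = 4$)
$\left(P + 45\right)^{2} = \left(4 + 45\right)^{2} = 49^{2} = 2401$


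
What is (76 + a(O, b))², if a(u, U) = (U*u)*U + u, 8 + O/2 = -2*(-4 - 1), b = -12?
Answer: 430336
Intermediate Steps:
O = 4 (O = -16 + 2*(-2*(-4 - 1)) = -16 + 2*(-2*(-5)) = -16 + 2*10 = -16 + 20 = 4)
a(u, U) = u + u*U² (a(u, U) = u*U² + u = u + u*U²)
(76 + a(O, b))² = (76 + 4*(1 + (-12)²))² = (76 + 4*(1 + 144))² = (76 + 4*145)² = (76 + 580)² = 656² = 430336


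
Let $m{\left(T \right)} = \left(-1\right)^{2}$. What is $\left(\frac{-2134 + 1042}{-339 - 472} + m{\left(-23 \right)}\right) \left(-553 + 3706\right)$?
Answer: $\frac{6000159}{811} \approx 7398.5$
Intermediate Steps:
$m{\left(T \right)} = 1$
$\left(\frac{-2134 + 1042}{-339 - 472} + m{\left(-23 \right)}\right) \left(-553 + 3706\right) = \left(\frac{-2134 + 1042}{-339 - 472} + 1\right) \left(-553 + 3706\right) = \left(- \frac{1092}{-339 + \left(-592 + 120\right)} + 1\right) 3153 = \left(- \frac{1092}{-339 - 472} + 1\right) 3153 = \left(- \frac{1092}{-811} + 1\right) 3153 = \left(\left(-1092\right) \left(- \frac{1}{811}\right) + 1\right) 3153 = \left(\frac{1092}{811} + 1\right) 3153 = \frac{1903}{811} \cdot 3153 = \frac{6000159}{811}$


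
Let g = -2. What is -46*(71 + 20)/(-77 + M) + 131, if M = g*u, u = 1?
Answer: 14535/79 ≈ 183.99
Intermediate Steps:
M = -2 (M = -2*1 = -2)
-46*(71 + 20)/(-77 + M) + 131 = -46*(71 + 20)/(-77 - 2) + 131 = -4186/(-79) + 131 = -4186*(-1)/79 + 131 = -46*(-91/79) + 131 = 4186/79 + 131 = 14535/79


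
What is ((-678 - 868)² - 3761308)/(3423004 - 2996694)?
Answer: -685596/213155 ≈ -3.2164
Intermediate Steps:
((-678 - 868)² - 3761308)/(3423004 - 2996694) = ((-1546)² - 3761308)/426310 = (2390116 - 3761308)*(1/426310) = -1371192*1/426310 = -685596/213155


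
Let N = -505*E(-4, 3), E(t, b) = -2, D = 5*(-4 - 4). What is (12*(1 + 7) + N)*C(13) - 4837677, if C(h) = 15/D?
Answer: -19352367/4 ≈ -4.8381e+6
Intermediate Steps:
D = -40 (D = 5*(-8) = -40)
N = 1010 (N = -505*(-2) = 1010)
C(h) = -3/8 (C(h) = 15/(-40) = 15*(-1/40) = -3/8)
(12*(1 + 7) + N)*C(13) - 4837677 = (12*(1 + 7) + 1010)*(-3/8) - 4837677 = (12*8 + 1010)*(-3/8) - 4837677 = (96 + 1010)*(-3/8) - 4837677 = 1106*(-3/8) - 4837677 = -1659/4 - 4837677 = -19352367/4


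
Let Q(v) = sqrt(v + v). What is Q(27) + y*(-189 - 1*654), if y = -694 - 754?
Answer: 1220664 + 3*sqrt(6) ≈ 1.2207e+6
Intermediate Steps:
y = -1448
Q(v) = sqrt(2)*sqrt(v) (Q(v) = sqrt(2*v) = sqrt(2)*sqrt(v))
Q(27) + y*(-189 - 1*654) = sqrt(2)*sqrt(27) - 1448*(-189 - 1*654) = sqrt(2)*(3*sqrt(3)) - 1448*(-189 - 654) = 3*sqrt(6) - 1448*(-843) = 3*sqrt(6) + 1220664 = 1220664 + 3*sqrt(6)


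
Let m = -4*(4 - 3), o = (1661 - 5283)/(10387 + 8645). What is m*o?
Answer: 1811/2379 ≈ 0.76124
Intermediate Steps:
o = -1811/9516 (o = -3622/19032 = -3622*1/19032 = -1811/9516 ≈ -0.19031)
m = -4 (m = -4*1 = -4)
m*o = -4*(-1811/9516) = 1811/2379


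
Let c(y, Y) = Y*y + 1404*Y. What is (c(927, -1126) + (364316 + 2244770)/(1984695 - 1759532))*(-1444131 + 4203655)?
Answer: -1630834719241555808/225163 ≈ -7.2429e+12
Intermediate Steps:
c(y, Y) = 1404*Y + Y*y
(c(927, -1126) + (364316 + 2244770)/(1984695 - 1759532))*(-1444131 + 4203655) = (-1126*(1404 + 927) + (364316 + 2244770)/(1984695 - 1759532))*(-1444131 + 4203655) = (-1126*2331 + 2609086/225163)*2759524 = (-2624706 + 2609086*(1/225163))*2759524 = (-2624706 + 2609086/225163)*2759524 = -590984067992/225163*2759524 = -1630834719241555808/225163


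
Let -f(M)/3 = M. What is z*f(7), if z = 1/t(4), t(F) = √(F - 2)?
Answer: -21*√2/2 ≈ -14.849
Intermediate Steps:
f(M) = -3*M
t(F) = √(-2 + F)
z = √2/2 (z = 1/(√(-2 + 4)) = 1/(√2) = √2/2 ≈ 0.70711)
z*f(7) = (√2/2)*(-3*7) = (√2/2)*(-21) = -21*√2/2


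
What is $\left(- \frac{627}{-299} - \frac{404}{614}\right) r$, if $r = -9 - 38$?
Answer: $- \frac{6208277}{91793} \approx -67.633$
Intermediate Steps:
$r = -47$ ($r = -9 - 38 = -47$)
$\left(- \frac{627}{-299} - \frac{404}{614}\right) r = \left(- \frac{627}{-299} - \frac{404}{614}\right) \left(-47\right) = \left(\left(-627\right) \left(- \frac{1}{299}\right) - \frac{202}{307}\right) \left(-47\right) = \left(\frac{627}{299} - \frac{202}{307}\right) \left(-47\right) = \frac{132091}{91793} \left(-47\right) = - \frac{6208277}{91793}$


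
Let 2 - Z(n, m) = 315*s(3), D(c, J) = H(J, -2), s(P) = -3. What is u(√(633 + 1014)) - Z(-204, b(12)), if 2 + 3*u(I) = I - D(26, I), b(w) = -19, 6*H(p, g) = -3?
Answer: -1895/2 + √183 ≈ -933.97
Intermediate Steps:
H(p, g) = -½ (H(p, g) = (⅙)*(-3) = -½)
D(c, J) = -½
Z(n, m) = 947 (Z(n, m) = 2 - 315*(-3) = 2 - 1*(-945) = 2 + 945 = 947)
u(I) = -½ + I/3 (u(I) = -⅔ + (I - 1*(-½))/3 = -⅔ + (I + ½)/3 = -⅔ + (½ + I)/3 = -⅔ + (⅙ + I/3) = -½ + I/3)
u(√(633 + 1014)) - Z(-204, b(12)) = (-½ + √(633 + 1014)/3) - 1*947 = (-½ + √1647/3) - 947 = (-½ + (3*√183)/3) - 947 = (-½ + √183) - 947 = -1895/2 + √183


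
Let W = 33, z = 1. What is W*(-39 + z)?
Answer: -1254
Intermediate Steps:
W*(-39 + z) = 33*(-39 + 1) = 33*(-38) = -1254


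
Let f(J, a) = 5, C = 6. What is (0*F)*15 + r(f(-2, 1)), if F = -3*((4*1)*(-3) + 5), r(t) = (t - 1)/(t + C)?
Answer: 4/11 ≈ 0.36364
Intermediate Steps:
r(t) = (-1 + t)/(6 + t) (r(t) = (t - 1)/(t + 6) = (-1 + t)/(6 + t))
F = 21 (F = -3*(4*(-3) + 5) = -3*(-12 + 5) = -3*(-7) = 21)
(0*F)*15 + r(f(-2, 1)) = (0*21)*15 + (-1 + 5)/(6 + 5) = 0*15 + 4/11 = 0 + (1/11)*4 = 0 + 4/11 = 4/11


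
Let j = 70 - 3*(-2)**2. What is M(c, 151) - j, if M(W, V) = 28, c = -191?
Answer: -30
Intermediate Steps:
j = 58 (j = 70 - 3*4 = 70 - 12 = 58)
M(c, 151) - j = 28 - 1*58 = 28 - 58 = -30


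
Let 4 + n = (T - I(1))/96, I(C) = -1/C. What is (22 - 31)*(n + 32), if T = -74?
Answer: -7845/32 ≈ -245.16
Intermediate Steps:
n = -457/96 (n = -4 + (-74 - (-1)/1)/96 = -4 + (-74 - (-1))*(1/96) = -4 + (-74 - 1*(-1))*(1/96) = -4 + (-74 + 1)*(1/96) = -4 - 73*1/96 = -4 - 73/96 = -457/96 ≈ -4.7604)
(22 - 31)*(n + 32) = (22 - 31)*(-457/96 + 32) = -9*2615/96 = -7845/32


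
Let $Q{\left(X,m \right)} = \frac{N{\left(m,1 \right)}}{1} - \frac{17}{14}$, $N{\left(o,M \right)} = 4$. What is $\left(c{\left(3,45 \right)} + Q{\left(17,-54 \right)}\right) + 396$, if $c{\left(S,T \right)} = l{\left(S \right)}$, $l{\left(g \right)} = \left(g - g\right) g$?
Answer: $\frac{5583}{14} \approx 398.79$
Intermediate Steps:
$Q{\left(X,m \right)} = \frac{39}{14}$ ($Q{\left(X,m \right)} = \frac{4}{1} - \frac{17}{14} = 4 \cdot 1 - \frac{17}{14} = 4 - \frac{17}{14} = \frac{39}{14}$)
$l{\left(g \right)} = 0$ ($l{\left(g \right)} = 0 g = 0$)
$c{\left(S,T \right)} = 0$
$\left(c{\left(3,45 \right)} + Q{\left(17,-54 \right)}\right) + 396 = \left(0 + \frac{39}{14}\right) + 396 = \frac{39}{14} + 396 = \frac{5583}{14}$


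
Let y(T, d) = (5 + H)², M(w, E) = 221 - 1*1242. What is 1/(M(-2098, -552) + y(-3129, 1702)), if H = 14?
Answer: -1/660 ≈ -0.0015152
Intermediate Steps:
M(w, E) = -1021 (M(w, E) = 221 - 1242 = -1021)
y(T, d) = 361 (y(T, d) = (5 + 14)² = 19² = 361)
1/(M(-2098, -552) + y(-3129, 1702)) = 1/(-1021 + 361) = 1/(-660) = -1/660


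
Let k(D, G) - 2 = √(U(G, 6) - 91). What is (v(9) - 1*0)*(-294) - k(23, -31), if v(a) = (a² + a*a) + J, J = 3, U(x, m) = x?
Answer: -48512 - I*√122 ≈ -48512.0 - 11.045*I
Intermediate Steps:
v(a) = 3 + 2*a² (v(a) = (a² + a*a) + 3 = (a² + a²) + 3 = 2*a² + 3 = 3 + 2*a²)
k(D, G) = 2 + √(-91 + G) (k(D, G) = 2 + √(G - 91) = 2 + √(-91 + G))
(v(9) - 1*0)*(-294) - k(23, -31) = ((3 + 2*9²) - 1*0)*(-294) - (2 + √(-91 - 31)) = ((3 + 2*81) + 0)*(-294) - (2 + √(-122)) = ((3 + 162) + 0)*(-294) - (2 + I*√122) = (165 + 0)*(-294) + (-2 - I*√122) = 165*(-294) + (-2 - I*√122) = -48510 + (-2 - I*√122) = -48512 - I*√122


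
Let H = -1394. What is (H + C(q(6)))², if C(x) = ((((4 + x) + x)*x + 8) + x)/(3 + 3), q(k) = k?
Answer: 17032129/9 ≈ 1.8925e+6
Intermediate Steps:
C(x) = 4/3 + x/6 + x*(4 + 2*x)/6 (C(x) = (((4 + 2*x)*x + 8) + x)/6 = ((x*(4 + 2*x) + 8) + x)*(⅙) = ((8 + x*(4 + 2*x)) + x)*(⅙) = (8 + x + x*(4 + 2*x))*(⅙) = 4/3 + x/6 + x*(4 + 2*x)/6)
(H + C(q(6)))² = (-1394 + (4/3 + (⅓)*6² + (⅚)*6))² = (-1394 + (4/3 + (⅓)*36 + 5))² = (-1394 + (4/3 + 12 + 5))² = (-1394 + 55/3)² = (-4127/3)² = 17032129/9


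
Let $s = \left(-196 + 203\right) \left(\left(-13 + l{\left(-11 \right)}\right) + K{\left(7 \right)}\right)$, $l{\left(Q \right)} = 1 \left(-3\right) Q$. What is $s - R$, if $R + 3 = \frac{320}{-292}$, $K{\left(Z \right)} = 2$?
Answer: $\frac{11541}{73} \approx 158.1$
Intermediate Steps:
$l{\left(Q \right)} = - 3 Q$
$R = - \frac{299}{73}$ ($R = -3 + \frac{320}{-292} = -3 + 320 \left(- \frac{1}{292}\right) = -3 - \frac{80}{73} = - \frac{299}{73} \approx -4.0959$)
$s = 154$ ($s = \left(-196 + 203\right) \left(\left(-13 - -33\right) + 2\right) = 7 \left(\left(-13 + 33\right) + 2\right) = 7 \left(20 + 2\right) = 7 \cdot 22 = 154$)
$s - R = 154 - - \frac{299}{73} = 154 + \frac{299}{73} = \frac{11541}{73}$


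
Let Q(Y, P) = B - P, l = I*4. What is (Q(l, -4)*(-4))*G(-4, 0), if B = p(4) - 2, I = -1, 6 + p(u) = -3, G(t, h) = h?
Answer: 0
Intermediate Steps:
p(u) = -9 (p(u) = -6 - 3 = -9)
l = -4 (l = -1*4 = -4)
B = -11 (B = -9 - 2 = -11)
Q(Y, P) = -11 - P
(Q(l, -4)*(-4))*G(-4, 0) = ((-11 - 1*(-4))*(-4))*0 = ((-11 + 4)*(-4))*0 = -7*(-4)*0 = 28*0 = 0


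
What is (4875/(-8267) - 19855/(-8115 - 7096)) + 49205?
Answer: 883940873535/17964191 ≈ 49206.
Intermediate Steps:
(4875/(-8267) - 19855/(-8115 - 7096)) + 49205 = (4875*(-1/8267) - 19855/(-15211)) + 49205 = (-4875/8267 - 19855*(-1/15211)) + 49205 = (-4875/8267 + 19855/15211) + 49205 = 12855380/17964191 + 49205 = 883940873535/17964191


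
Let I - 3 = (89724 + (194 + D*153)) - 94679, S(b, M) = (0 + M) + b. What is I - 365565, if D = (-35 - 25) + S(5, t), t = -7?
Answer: -379809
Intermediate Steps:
S(b, M) = M + b
D = -62 (D = (-35 - 25) + (-7 + 5) = -60 - 2 = -62)
I = -14244 (I = 3 + ((89724 + (194 - 62*153)) - 94679) = 3 + ((89724 + (194 - 9486)) - 94679) = 3 + ((89724 - 9292) - 94679) = 3 + (80432 - 94679) = 3 - 14247 = -14244)
I - 365565 = -14244 - 365565 = -379809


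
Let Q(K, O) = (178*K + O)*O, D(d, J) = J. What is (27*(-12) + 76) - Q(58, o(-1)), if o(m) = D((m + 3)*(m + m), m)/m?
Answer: -10573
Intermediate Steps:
o(m) = 1 (o(m) = m/m = 1)
Q(K, O) = O*(O + 178*K) (Q(K, O) = (O + 178*K)*O = O*(O + 178*K))
(27*(-12) + 76) - Q(58, o(-1)) = (27*(-12) + 76) - (1 + 178*58) = (-324 + 76) - (1 + 10324) = -248 - 10325 = -10573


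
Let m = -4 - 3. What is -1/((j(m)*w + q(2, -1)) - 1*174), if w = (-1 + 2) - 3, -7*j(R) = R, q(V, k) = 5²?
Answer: 1/151 ≈ 0.0066225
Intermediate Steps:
m = -7
q(V, k) = 25
j(R) = -R/7
w = -2 (w = 1 - 3 = -2)
-1/((j(m)*w + q(2, -1)) - 1*174) = -1/((-⅐*(-7)*(-2) + 25) - 1*174) = -1/((1*(-2) + 25) - 174) = -1/((-2 + 25) - 174) = -1/(23 - 174) = -1/(-151) = -1*(-1/151) = 1/151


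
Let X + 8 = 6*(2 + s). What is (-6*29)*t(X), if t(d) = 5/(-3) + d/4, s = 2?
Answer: -406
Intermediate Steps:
X = 16 (X = -8 + 6*(2 + 2) = -8 + 6*4 = -8 + 24 = 16)
t(d) = -5/3 + d/4 (t(d) = 5*(-⅓) + d*(¼) = -5/3 + d/4)
(-6*29)*t(X) = (-6*29)*(-5/3 + (¼)*16) = -174*(-5/3 + 4) = -174*7/3 = -406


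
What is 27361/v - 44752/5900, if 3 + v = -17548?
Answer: -236718063/25887725 ≈ -9.1440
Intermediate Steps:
v = -17551 (v = -3 - 17548 = -17551)
27361/v - 44752/5900 = 27361/(-17551) - 44752/5900 = 27361*(-1/17551) - 44752*1/5900 = -27361/17551 - 11188/1475 = -236718063/25887725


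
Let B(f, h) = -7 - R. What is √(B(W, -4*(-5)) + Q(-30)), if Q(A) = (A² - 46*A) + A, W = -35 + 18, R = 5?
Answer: √2238 ≈ 47.307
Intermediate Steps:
W = -17
B(f, h) = -12 (B(f, h) = -7 - 1*5 = -7 - 5 = -12)
Q(A) = A² - 45*A
√(B(W, -4*(-5)) + Q(-30)) = √(-12 - 30*(-45 - 30)) = √(-12 - 30*(-75)) = √(-12 + 2250) = √2238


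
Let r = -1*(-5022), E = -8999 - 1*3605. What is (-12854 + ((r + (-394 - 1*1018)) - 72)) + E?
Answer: -21920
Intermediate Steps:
E = -12604 (E = -8999 - 3605 = -12604)
r = 5022
(-12854 + ((r + (-394 - 1*1018)) - 72)) + E = (-12854 + ((5022 + (-394 - 1*1018)) - 72)) - 12604 = (-12854 + ((5022 + (-394 - 1018)) - 72)) - 12604 = (-12854 + ((5022 - 1412) - 72)) - 12604 = (-12854 + (3610 - 72)) - 12604 = (-12854 + 3538) - 12604 = -9316 - 12604 = -21920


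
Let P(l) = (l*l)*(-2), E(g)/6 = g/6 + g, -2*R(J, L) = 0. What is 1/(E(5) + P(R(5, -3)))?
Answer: 1/35 ≈ 0.028571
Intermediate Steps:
R(J, L) = 0 (R(J, L) = -½*0 = 0)
E(g) = 7*g (E(g) = 6*(g/6 + g) = 6*(7*g/6) = 7*g)
P(l) = -2*l² (P(l) = l²*(-2) = -2*l²)
1/(E(5) + P(R(5, -3))) = 1/(7*5 - 2*0²) = 1/(35 - 2*0) = 1/(35 + 0) = 1/35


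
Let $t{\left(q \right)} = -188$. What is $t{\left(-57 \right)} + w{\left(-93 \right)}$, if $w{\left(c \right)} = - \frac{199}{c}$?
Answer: $- \frac{17285}{93} \approx -185.86$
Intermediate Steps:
$t{\left(-57 \right)} + w{\left(-93 \right)} = -188 - \frac{199}{-93} = -188 - - \frac{199}{93} = -188 + \frac{199}{93} = - \frac{17285}{93}$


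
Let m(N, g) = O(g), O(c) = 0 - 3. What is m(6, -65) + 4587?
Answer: 4584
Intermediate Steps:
O(c) = -3
m(N, g) = -3
m(6, -65) + 4587 = -3 + 4587 = 4584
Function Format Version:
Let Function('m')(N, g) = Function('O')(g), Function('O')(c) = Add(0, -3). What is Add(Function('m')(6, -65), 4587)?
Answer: 4584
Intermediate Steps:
Function('O')(c) = -3
Function('m')(N, g) = -3
Add(Function('m')(6, -65), 4587) = Add(-3, 4587) = 4584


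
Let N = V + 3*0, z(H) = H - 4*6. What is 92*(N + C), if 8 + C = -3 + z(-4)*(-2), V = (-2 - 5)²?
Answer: 8648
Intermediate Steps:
V = 49 (V = (-7)² = 49)
z(H) = -24 + H (z(H) = H - 24 = -24 + H)
C = 45 (C = -8 + (-3 + (-24 - 4)*(-2)) = -8 + (-3 - 28*(-2)) = -8 + (-3 + 56) = -8 + 53 = 45)
N = 49 (N = 49 + 3*0 = 49 + 0 = 49)
92*(N + C) = 92*(49 + 45) = 92*94 = 8648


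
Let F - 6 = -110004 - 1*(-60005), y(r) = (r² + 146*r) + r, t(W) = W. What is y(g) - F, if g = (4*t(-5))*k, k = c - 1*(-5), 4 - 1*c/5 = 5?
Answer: 49993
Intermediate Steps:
c = -5 (c = 20 - 5*5 = 20 - 25 = -5)
k = 0 (k = -5 - 1*(-5) = -5 + 5 = 0)
g = 0 (g = (4*(-5))*0 = -20*0 = 0)
y(r) = r² + 147*r
F = -49993 (F = 6 + (-110004 - 1*(-60005)) = 6 + (-110004 + 60005) = 6 - 49999 = -49993)
y(g) - F = 0*(147 + 0) - 1*(-49993) = 0*147 + 49993 = 0 + 49993 = 49993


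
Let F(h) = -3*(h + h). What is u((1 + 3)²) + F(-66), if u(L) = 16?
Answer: 412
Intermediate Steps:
F(h) = -6*h
u((1 + 3)²) + F(-66) = 16 - 6*(-66) = 16 + 396 = 412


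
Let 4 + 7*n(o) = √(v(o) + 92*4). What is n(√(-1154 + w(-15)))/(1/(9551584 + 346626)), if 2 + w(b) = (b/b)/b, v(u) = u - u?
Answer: -5656120 + 5656120*√23 ≈ 2.1470e+7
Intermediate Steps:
v(u) = 0
w(b) = -2 + 1/b (w(b) = -2 + (b/b)/b = -2 + 1/b)
n(o) = -4/7 + 4*√23/7 (n(o) = -4/7 + √(0 + 92*4)/7 = -4/7 + √(0 + 368)/7 = -4/7 + √368/7 = -4/7 + (4*√23)/7 = -4/7 + 4*√23/7)
n(√(-1154 + w(-15)))/(1/(9551584 + 346626)) = (-4/7 + 4*√23/7)/(1/(9551584 + 346626)) = (-4/7 + 4*√23/7)/(1/9898210) = (-4/7 + 4*√23/7)*9898210 = -5656120 + 5656120*√23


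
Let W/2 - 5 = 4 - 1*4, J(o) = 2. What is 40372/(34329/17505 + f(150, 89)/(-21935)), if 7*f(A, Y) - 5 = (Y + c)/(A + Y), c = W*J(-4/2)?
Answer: 345791804505924/16796763205 ≈ 20587.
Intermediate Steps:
W = 10 (W = 10 + 2*(4 - 1*4) = 10 + 2*(4 - 4) = 10 + 2*0 = 10 + 0 = 10)
c = 20 (c = 10*2 = 20)
f(A, Y) = 5/7 + (20 + Y)/(7*(A + Y)) (f(A, Y) = 5/7 + ((Y + 20)/(A + Y))/7 = 5/7 + ((20 + Y)/(A + Y))/7 = 5/7 + (20 + Y)/(7*(A + Y)))
40372/(34329/17505 + f(150, 89)/(-21935)) = 40372/(34329/17505 + ((20 + 5*150 + 6*89)/(7*(150 + 89)))/(-21935)) = 40372/(34329*(1/17505) + ((⅐)*(20 + 750 + 534)/239)*(-1/21935)) = 40372/(11443/5835 + ((⅐)*(1/239)*1304)*(-1/21935)) = 40372/(11443/5835 + (1304/1673)*(-1/21935)) = 40372/(11443/5835 - 1304/36697255) = 40372/(16796763205/8565139317) = 40372*(8565139317/16796763205) = 345791804505924/16796763205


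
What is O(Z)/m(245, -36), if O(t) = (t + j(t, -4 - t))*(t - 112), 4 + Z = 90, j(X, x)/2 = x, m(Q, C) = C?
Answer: -611/9 ≈ -67.889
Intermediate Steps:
j(X, x) = 2*x
Z = 86 (Z = -4 + 90 = 86)
O(t) = (-112 + t)*(-8 - t) (O(t) = (t + 2*(-4 - t))*(t - 112) = (t + (-8 - 2*t))*(-112 + t) = (-8 - t)*(-112 + t) = (-112 + t)*(-8 - t))
O(Z)/m(245, -36) = (896 - 1*86**2 + 104*86)/(-36) = (896 - 1*7396 + 8944)*(-1/36) = (896 - 7396 + 8944)*(-1/36) = 2444*(-1/36) = -611/9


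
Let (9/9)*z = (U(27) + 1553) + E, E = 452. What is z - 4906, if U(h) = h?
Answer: -2874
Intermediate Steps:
z = 2032 (z = (27 + 1553) + 452 = 1580 + 452 = 2032)
z - 4906 = 2032 - 4906 = -2874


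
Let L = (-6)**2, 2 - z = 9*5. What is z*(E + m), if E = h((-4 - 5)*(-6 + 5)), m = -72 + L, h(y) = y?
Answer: 1161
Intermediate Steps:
z = -43 (z = 2 - 9*5 = 2 - 1*45 = 2 - 45 = -43)
L = 36
m = -36 (m = -72 + 36 = -36)
E = 9 (E = (-4 - 5)*(-6 + 5) = -9*(-1) = 9)
z*(E + m) = -43*(9 - 36) = -43*(-27) = 1161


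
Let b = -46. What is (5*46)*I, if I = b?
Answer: -10580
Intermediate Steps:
I = -46
(5*46)*I = (5*46)*(-46) = 230*(-46) = -10580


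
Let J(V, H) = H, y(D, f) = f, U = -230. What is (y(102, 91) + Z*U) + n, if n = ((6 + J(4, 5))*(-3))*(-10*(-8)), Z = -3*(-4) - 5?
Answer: -4159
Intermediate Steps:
Z = 7 (Z = 12 - 5 = 7)
n = -2640 (n = ((6 + 5)*(-3))*(-10*(-8)) = (11*(-3))*80 = -33*80 = -2640)
(y(102, 91) + Z*U) + n = (91 + 7*(-230)) - 2640 = (91 - 1610) - 2640 = -1519 - 2640 = -4159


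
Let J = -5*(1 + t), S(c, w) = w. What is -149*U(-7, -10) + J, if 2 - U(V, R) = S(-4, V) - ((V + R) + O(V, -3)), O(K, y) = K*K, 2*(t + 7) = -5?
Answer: -12133/2 ≈ -6066.5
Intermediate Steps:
t = -19/2 (t = -7 + (½)*(-5) = -7 - 5/2 = -19/2 ≈ -9.5000)
O(K, y) = K²
J = 85/2 (J = -5*(1 - 19/2) = -5*(-17/2) = 85/2 ≈ 42.500)
U(V, R) = 2 + R + V² (U(V, R) = 2 - (V - ((V + R) + V²)) = 2 - (V - ((R + V) + V²)) = 2 - (V - (R + V + V²)) = 2 - (V + (-R - V - V²)) = 2 - (-R - V²) = 2 + (R + V²) = 2 + R + V²)
-149*U(-7, -10) + J = -149*(2 - 10 + (-7)²) + 85/2 = -149*(2 - 10 + 49) + 85/2 = -149*41 + 85/2 = -6109 + 85/2 = -12133/2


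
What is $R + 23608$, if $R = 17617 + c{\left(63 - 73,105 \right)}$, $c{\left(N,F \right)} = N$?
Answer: $41215$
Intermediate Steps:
$R = 17607$ ($R = 17617 + \left(63 - 73\right) = 17617 - 10 = 17607$)
$R + 23608 = 17607 + 23608 = 41215$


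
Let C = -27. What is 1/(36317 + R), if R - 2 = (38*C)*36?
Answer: -1/617 ≈ -0.0016207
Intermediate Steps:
R = -36934 (R = 2 + (38*(-27))*36 = 2 - 1026*36 = 2 - 36936 = -36934)
1/(36317 + R) = 1/(36317 - 36934) = 1/(-617) = -1/617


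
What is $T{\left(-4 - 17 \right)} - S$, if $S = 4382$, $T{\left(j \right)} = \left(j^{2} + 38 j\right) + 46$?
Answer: $-4693$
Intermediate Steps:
$T{\left(j \right)} = 46 + j^{2} + 38 j$
$T{\left(-4 - 17 \right)} - S = \left(46 + \left(-4 - 17\right)^{2} + 38 \left(-4 - 17\right)\right) - 4382 = \left(46 + \left(-21\right)^{2} + 38 \left(-21\right)\right) - 4382 = \left(46 + 441 - 798\right) - 4382 = -311 - 4382 = -4693$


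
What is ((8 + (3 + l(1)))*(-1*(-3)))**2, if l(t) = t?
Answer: 1296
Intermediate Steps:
((8 + (3 + l(1)))*(-1*(-3)))**2 = ((8 + (3 + 1))*(-1*(-3)))**2 = ((8 + 4)*3)**2 = (12*3)**2 = 36**2 = 1296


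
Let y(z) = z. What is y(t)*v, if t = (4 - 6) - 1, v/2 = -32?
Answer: 192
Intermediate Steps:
v = -64 (v = 2*(-32) = -64)
t = -3 (t = -2 - 1 = -3)
y(t)*v = -3*(-64) = 192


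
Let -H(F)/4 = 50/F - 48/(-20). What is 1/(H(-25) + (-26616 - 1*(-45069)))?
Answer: 5/92257 ≈ 5.4196e-5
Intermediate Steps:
H(F) = -48/5 - 200/F (H(F) = -4*(50/F - 48/(-20)) = -4*(50/F - 48*(-1/20)) = -4*(50/F + 12/5) = -4*(12/5 + 50/F) = -48/5 - 200/F)
1/(H(-25) + (-26616 - 1*(-45069))) = 1/((-48/5 - 200/(-25)) + (-26616 - 1*(-45069))) = 1/((-48/5 - 200*(-1/25)) + (-26616 + 45069)) = 1/((-48/5 + 8) + 18453) = 1/(-8/5 + 18453) = 1/(92257/5) = 5/92257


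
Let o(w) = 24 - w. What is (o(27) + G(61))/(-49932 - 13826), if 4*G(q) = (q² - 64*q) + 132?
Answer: 63/255032 ≈ 0.00024703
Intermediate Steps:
G(q) = 33 - 16*q + q²/4 (G(q) = ((q² - 64*q) + 132)/4 = (132 + q² - 64*q)/4 = 33 - 16*q + q²/4)
(o(27) + G(61))/(-49932 - 13826) = ((24 - 1*27) + (33 - 16*61 + (¼)*61²))/(-49932 - 13826) = ((24 - 27) + (33 - 976 + (¼)*3721))/(-63758) = (-3 + (33 - 976 + 3721/4))*(-1/63758) = (-3 - 51/4)*(-1/63758) = -63/4*(-1/63758) = 63/255032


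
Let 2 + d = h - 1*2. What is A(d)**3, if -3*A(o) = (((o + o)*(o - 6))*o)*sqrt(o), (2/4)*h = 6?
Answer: -268435456*sqrt(2)/27 ≈ -1.4060e+7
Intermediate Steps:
h = 12 (h = 2*6 = 12)
d = 8 (d = -2 + (12 - 1*2) = -2 + (12 - 2) = -2 + 10 = 8)
A(o) = -2*o**(5/2)*(-6 + o)/3 (A(o) = -((o + o)*(o - 6))*o*sqrt(o)/3 = -((2*o)*(-6 + o))*o*sqrt(o)/3 = -(2*o*(-6 + o))*o*sqrt(o)/3 = -2*o**2*(-6 + o)*sqrt(o)/3 = -2*o**(5/2)*(-6 + o)/3)
A(d)**3 = (2*8**(5/2)*(6 - 1*8)/3)**3 = (2*(128*sqrt(2))*(6 - 8)/3)**3 = ((2/3)*(128*sqrt(2))*(-2))**3 = (-512*sqrt(2)/3)**3 = -268435456*sqrt(2)/27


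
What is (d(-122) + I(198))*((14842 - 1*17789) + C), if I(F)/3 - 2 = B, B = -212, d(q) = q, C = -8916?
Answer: 8920976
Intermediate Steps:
I(F) = -630 (I(F) = 6 + 3*(-212) = 6 - 636 = -630)
(d(-122) + I(198))*((14842 - 1*17789) + C) = (-122 - 630)*((14842 - 1*17789) - 8916) = -752*((14842 - 17789) - 8916) = -752*(-2947 - 8916) = -752*(-11863) = 8920976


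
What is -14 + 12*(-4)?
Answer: -62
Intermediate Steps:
-14 + 12*(-4) = -14 - 48 = -62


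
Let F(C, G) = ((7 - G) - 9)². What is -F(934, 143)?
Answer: -21025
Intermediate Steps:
F(C, G) = (-2 - G)²
-F(934, 143) = -(2 + 143)² = -1*145² = -1*21025 = -21025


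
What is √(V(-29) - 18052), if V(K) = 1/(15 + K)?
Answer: 3*I*√393134/14 ≈ 134.36*I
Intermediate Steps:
√(V(-29) - 18052) = √(1/(15 - 29) - 18052) = √(1/(-14) - 18052) = √(-1/14 - 18052) = √(-252729/14) = 3*I*√393134/14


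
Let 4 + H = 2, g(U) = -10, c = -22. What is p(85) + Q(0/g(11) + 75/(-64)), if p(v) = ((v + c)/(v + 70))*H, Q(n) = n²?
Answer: 355779/634880 ≈ 0.56039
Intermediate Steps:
H = -2 (H = -4 + 2 = -2)
p(v) = -2*(-22 + v)/(70 + v) (p(v) = ((v - 22)/(v + 70))*(-2) = ((-22 + v)/(70 + v))*(-2) = -2*(-22 + v)/(70 + v))
p(85) + Q(0/g(11) + 75/(-64)) = 2*(22 - 1*85)/(70 + 85) + (0/(-10) + 75/(-64))² = 2*(22 - 85)/155 + (0*(-⅒) + 75*(-1/64))² = 2*(1/155)*(-63) + (0 - 75/64)² = -126/155 + (-75/64)² = -126/155 + 5625/4096 = 355779/634880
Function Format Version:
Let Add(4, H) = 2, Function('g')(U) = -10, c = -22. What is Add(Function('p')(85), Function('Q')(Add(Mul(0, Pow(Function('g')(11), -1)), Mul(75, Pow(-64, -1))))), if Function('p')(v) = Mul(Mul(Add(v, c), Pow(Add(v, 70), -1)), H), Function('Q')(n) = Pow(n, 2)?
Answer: Rational(355779, 634880) ≈ 0.56039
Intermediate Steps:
H = -2 (H = Add(-4, 2) = -2)
Function('p')(v) = Mul(-2, Pow(Add(70, v), -1), Add(-22, v)) (Function('p')(v) = Mul(Mul(Add(v, -22), Pow(Add(v, 70), -1)), -2) = Mul(Mul(Add(-22, v), Pow(Add(70, v), -1)), -2) = Mul(Mul(Pow(Add(70, v), -1), Add(-22, v)), -2) = Mul(-2, Pow(Add(70, v), -1), Add(-22, v)))
Add(Function('p')(85), Function('Q')(Add(Mul(0, Pow(Function('g')(11), -1)), Mul(75, Pow(-64, -1))))) = Add(Mul(2, Pow(Add(70, 85), -1), Add(22, Mul(-1, 85))), Pow(Add(Mul(0, Pow(-10, -1)), Mul(75, Pow(-64, -1))), 2)) = Add(Mul(2, Pow(155, -1), Add(22, -85)), Pow(Add(Mul(0, Rational(-1, 10)), Mul(75, Rational(-1, 64))), 2)) = Add(Mul(2, Rational(1, 155), -63), Pow(Add(0, Rational(-75, 64)), 2)) = Add(Rational(-126, 155), Pow(Rational(-75, 64), 2)) = Add(Rational(-126, 155), Rational(5625, 4096)) = Rational(355779, 634880)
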